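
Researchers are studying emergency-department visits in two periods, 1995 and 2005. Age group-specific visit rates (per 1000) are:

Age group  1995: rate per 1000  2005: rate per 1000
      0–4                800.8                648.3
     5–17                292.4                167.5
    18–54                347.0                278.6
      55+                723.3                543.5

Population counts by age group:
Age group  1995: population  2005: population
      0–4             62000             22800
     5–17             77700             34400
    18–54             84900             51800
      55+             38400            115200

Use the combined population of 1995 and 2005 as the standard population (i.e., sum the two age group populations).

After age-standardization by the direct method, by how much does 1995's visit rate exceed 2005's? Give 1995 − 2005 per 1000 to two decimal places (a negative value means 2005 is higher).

Combined standard total = 487200; weights = 0.1741, 0.2301, 0.2806, 0.3153.
1995: 0.1741×800.8 + 0.2301×292.4 + 0.2806×347.0 + 0.3153×723.3 = 532.0601 per 1000.
2005: 0.1741×648.3 + 0.2301×167.5 + 0.2806×278.6 + 0.3153×543.5 = 400.9007 per 1000.
Difference = 532.0601 − 400.9007 = 131.1594.

131.16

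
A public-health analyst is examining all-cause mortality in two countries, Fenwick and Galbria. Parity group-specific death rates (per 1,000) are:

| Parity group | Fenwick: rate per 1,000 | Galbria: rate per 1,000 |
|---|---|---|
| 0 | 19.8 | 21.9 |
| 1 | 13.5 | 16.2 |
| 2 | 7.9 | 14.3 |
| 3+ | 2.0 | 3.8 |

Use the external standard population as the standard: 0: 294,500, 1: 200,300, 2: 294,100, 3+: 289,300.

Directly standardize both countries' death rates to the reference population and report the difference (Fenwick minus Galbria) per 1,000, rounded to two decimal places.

-3.30

Standard total = 1,078,200; weights = 0.2731, 0.1858, 0.2728, 0.2683.
Fenwick: 0.2731×19.8 + 0.1858×13.5 + 0.2728×7.9 + 0.2683×2.0 = 10.6076 per 1,000.
Galbria: 0.2731×21.9 + 0.1858×16.2 + 0.2728×14.3 + 0.2683×3.8 = 13.9115 per 1,000.
Difference = 10.6076 − 13.9115 = -3.3039.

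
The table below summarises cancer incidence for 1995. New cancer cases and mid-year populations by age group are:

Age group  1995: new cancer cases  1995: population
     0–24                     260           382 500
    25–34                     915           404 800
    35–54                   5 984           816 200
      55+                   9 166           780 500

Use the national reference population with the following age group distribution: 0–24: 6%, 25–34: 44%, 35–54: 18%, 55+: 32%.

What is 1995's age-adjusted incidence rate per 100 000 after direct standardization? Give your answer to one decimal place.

611.3

Age-specific rates per 100 000 for 1995: 67.97, 226.04, 733.15, 1174.38.
Standard weights: 0.06, 0.44, 0.18, 0.32.
Standardized rate: 0.0600×67.97 + 0.4400×226.04 + 0.1800×733.15 + 0.3200×1174.38 = 611.3027 per 100 000.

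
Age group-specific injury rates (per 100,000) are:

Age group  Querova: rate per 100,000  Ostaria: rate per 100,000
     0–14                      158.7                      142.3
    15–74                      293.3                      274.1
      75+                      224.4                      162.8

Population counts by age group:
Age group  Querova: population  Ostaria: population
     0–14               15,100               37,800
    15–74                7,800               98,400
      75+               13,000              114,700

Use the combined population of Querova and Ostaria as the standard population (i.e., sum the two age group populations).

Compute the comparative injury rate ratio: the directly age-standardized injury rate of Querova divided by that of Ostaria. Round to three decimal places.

Combined standard total = 286,800; weights = 0.1844, 0.3703, 0.4453.
Querova: 0.1844×158.7 + 0.3703×293.3 + 0.4453×224.4 = 237.7949 per 100,000.
Ostaria: 0.1844×142.3 + 0.3703×274.1 + 0.4453×162.8 = 200.2324 per 100,000.
Ratio = 237.7949 ÷ 200.2324 = 1.18759.

1.188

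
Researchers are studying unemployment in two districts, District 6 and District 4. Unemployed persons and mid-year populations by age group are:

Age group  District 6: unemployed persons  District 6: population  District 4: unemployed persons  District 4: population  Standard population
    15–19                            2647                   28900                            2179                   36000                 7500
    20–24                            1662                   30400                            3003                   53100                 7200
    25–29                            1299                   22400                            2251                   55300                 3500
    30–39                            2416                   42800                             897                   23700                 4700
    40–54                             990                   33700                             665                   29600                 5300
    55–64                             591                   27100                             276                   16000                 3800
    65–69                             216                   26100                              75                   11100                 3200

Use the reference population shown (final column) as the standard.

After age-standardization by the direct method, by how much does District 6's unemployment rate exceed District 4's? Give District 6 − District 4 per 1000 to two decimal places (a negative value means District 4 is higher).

12.11

Age-specific rates per 1000 for District 6: 91.592, 54.671, 57.991, 56.449, 29.377, 21.808, 8.276.
For District 4: 60.528, 56.554, 40.705, 37.848, 22.466, 17.250, 6.757.
Standard total = 35200; weights = 0.2131, 0.2045, 0.0994, 0.1335, 0.1506, 0.1080, 0.0909.
District 6: 0.2131×91.592 + 0.2045×54.671 + 0.0994×57.991 + 0.1335×56.449 + 0.1506×29.377 + 0.1080×21.808 + 0.0909×8.276 = 51.5312 per 1000.
District 4: 0.2131×60.528 + 0.2045×56.554 + 0.0994×40.705 + 0.1335×37.848 + 0.1506×22.466 + 0.1080×17.250 + 0.0909×6.757 = 39.4245 per 1000.
Difference = 51.5312 − 39.4245 = 12.1067.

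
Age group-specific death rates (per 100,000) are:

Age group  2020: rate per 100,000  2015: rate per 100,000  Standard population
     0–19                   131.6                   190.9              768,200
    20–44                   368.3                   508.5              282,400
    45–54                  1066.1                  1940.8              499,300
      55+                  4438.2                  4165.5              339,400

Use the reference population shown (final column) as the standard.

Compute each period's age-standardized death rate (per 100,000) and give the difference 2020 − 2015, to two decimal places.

-227.24

Standard total = 1,889,300; weights = 0.4066, 0.1495, 0.2643, 0.1796.
2020: 0.4066×131.6 + 0.1495×368.3 + 0.2643×1066.1 + 0.1796×4438.2 = 1187.5996 per 100,000.
2015: 0.4066×190.9 + 0.1495×508.5 + 0.2643×1940.8 + 0.1796×4165.5 = 1414.8425 per 100,000.
Difference = 1187.5996 − 1414.8425 = -227.2429.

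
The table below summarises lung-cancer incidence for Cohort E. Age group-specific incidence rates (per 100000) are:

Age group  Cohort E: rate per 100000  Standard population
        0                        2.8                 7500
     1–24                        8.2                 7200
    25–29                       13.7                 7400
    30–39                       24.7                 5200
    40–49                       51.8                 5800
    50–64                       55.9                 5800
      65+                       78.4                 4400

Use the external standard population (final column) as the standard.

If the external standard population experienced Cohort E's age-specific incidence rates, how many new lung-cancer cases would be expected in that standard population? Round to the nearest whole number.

13

Expected new lung-cancer cases = Σ (standard pop × age-specific rate ÷ 100000)
= 7500×2.8/100000 + 7200×8.2/100000 + 7400×13.7/100000 + 5200×24.7/100000 + 5800×51.8/100000 + 5800×55.9/100000 + 4400×78.4/100000
= 0.21 + 0.59 + 1.01 + 1.28 + 3.00 + 3.24 + 3.45 = 12.79.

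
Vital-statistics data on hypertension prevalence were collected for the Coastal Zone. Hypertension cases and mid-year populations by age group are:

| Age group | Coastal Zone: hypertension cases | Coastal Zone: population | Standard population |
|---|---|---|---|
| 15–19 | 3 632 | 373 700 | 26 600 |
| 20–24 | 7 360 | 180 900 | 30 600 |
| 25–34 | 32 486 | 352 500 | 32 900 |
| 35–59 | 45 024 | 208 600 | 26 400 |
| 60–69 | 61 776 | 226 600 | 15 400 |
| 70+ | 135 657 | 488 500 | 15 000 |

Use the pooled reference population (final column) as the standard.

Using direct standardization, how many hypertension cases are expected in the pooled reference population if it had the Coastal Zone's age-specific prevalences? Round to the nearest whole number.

Age-specific rates per 1 000 for the Coastal Zone: 9.719, 40.685, 92.159, 215.839, 272.621, 277.701.
Expected hypertension cases = Σ (standard pop × age-specific rate ÷ 1 000)
= 26 600×9.719/1 000 + 30 600×40.685/1 000 + 32 900×92.159/1 000 + 26 400×215.839/1 000 + 15 400×272.621/1 000 + 15 000×277.701/1 000
= 258.53 + 1244.98 + 3032.03 + 5698.15 + 4198.37 + 4165.52 = 18597.56.

18598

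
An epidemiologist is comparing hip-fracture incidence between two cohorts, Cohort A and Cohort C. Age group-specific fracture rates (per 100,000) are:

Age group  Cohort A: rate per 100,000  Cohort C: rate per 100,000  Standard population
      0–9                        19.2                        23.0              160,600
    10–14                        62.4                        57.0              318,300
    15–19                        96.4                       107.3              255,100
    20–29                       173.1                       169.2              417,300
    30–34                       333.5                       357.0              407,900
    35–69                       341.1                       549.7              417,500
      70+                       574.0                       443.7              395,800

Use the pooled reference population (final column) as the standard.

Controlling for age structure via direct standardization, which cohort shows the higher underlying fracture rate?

Standard total = 2,372,500; weights = 0.0677, 0.1342, 0.1075, 0.1759, 0.1719, 0.1760, 0.1668.
Cohort A: 0.0677×19.2 + 0.1342×62.4 + 0.1075×96.4 + 0.1759×173.1 + 0.1719×333.5 + 0.1760×341.1 + 0.1668×574.0 = 263.6058 per 100,000.
Cohort C: 0.0677×23.0 + 0.1342×57.0 + 0.1075×107.3 + 0.1759×169.2 + 0.1719×357.0 + 0.1760×549.7 + 0.1668×443.7 = 282.6355 per 100,000.

Cohort C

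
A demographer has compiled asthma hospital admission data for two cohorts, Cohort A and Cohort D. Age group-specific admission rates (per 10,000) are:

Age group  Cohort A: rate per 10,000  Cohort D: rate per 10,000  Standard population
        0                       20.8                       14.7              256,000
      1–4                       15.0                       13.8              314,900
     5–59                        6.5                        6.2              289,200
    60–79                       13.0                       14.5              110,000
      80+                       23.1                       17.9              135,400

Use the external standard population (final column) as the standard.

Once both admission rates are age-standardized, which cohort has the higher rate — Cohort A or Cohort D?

Standard total = 1,105,500; weights = 0.2316, 0.2848, 0.2616, 0.0995, 0.1225.
Cohort A: 0.2316×20.8 + 0.2848×15.0 + 0.2616×6.5 + 0.0995×13.0 + 0.1225×23.1 = 14.9126 per 10,000.
Cohort D: 0.2316×14.7 + 0.2848×13.8 + 0.2616×6.2 + 0.0995×14.5 + 0.1225×17.9 = 12.5921 per 10,000.

Cohort A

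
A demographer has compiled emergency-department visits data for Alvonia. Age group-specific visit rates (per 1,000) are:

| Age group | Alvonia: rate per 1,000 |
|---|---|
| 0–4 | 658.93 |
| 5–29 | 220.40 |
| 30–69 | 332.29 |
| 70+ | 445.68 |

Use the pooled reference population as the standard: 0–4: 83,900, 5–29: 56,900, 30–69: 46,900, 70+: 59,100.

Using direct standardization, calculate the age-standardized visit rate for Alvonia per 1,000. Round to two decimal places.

444.69

Standard total = 246,800; weights = 0.3400, 0.2306, 0.1900, 0.2395.
Standardized rate: 0.3400×658.93 + 0.2306×220.40 + 0.1900×332.29 + 0.2395×445.68 = 444.6883 per 1,000.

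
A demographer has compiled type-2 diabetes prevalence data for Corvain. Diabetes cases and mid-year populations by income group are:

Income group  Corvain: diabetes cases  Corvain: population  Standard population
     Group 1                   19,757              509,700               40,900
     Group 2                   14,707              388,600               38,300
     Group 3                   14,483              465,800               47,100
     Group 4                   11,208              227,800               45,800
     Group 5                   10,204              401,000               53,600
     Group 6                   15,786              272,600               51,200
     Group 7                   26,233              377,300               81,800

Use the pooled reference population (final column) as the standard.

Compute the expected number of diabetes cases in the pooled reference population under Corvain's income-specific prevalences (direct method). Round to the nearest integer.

16769

Income-specific rates per 1,000 for Corvain: 38.762, 37.846, 31.093, 49.201, 25.446, 57.909, 69.528.
Expected diabetes cases = Σ (standard pop × income-specific rate ÷ 1,000)
= 40,900×38.762/1,000 + 38,300×37.846/1,000 + 47,100×31.093/1,000 + 45,800×49.201/1,000 + 53,600×25.446/1,000 + 51,200×57.909/1,000 + 81,800×69.528/1,000
= 1585.37 + 1449.51 + 1464.47 + 2253.41 + 1363.93 + 2964.94 + 5687.41 = 16769.03.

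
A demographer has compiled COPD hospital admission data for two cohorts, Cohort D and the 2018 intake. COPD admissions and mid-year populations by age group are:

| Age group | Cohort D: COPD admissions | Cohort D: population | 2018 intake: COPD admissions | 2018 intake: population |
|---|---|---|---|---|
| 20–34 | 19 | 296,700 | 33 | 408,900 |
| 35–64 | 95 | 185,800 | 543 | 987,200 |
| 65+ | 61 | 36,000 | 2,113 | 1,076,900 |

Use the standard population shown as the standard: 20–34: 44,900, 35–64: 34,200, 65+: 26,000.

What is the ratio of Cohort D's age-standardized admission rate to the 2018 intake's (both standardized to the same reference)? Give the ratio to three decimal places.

0.877

Age-specific rates per 10,000 for Cohort D: 0.64, 5.11, 16.94.
For the 2018 intake: 0.81, 5.50, 19.62.
Standard total = 105,100; weights = 0.4272, 0.3254, 0.2474.
Cohort D: 0.4272×0.64 + 0.3254×5.11 + 0.2474×16.94 = 6.1292 per 10,000.
The 2018 intake: 0.4272×0.81 + 0.3254×5.50 + 0.2474×19.62 = 6.9886 per 10,000.
Ratio = 6.1292 ÷ 6.9886 = 0.87702.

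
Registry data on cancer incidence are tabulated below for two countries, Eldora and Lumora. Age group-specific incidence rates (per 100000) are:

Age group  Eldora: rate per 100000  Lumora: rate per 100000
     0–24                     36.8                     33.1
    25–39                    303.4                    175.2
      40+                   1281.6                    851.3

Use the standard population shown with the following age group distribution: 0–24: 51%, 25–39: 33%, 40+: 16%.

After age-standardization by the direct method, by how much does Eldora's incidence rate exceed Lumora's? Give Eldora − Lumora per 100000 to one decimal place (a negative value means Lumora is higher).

113.0

Standard weights: 0.51, 0.33, 0.16.
Eldora: 0.5100×36.8 + 0.3300×303.4 + 0.1600×1281.6 = 323.9460 per 100000.
Lumora: 0.5100×33.1 + 0.3300×175.2 + 0.1600×851.3 = 210.9050 per 100000.
Difference = 323.9460 − 210.9050 = 113.0410.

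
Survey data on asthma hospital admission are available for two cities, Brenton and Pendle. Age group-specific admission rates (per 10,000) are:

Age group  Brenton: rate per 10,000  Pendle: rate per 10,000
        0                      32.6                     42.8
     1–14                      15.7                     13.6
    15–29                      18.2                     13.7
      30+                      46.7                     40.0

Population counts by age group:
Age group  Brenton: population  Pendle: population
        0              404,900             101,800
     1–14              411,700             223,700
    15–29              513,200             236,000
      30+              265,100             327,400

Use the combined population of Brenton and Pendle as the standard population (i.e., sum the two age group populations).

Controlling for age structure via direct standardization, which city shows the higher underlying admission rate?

Brenton

Combined standard total = 2,483,800; weights = 0.2040, 0.2558, 0.3016, 0.2385.
Brenton: 0.2040×32.6 + 0.2558×15.7 + 0.3016×18.2 + 0.2385×46.7 = 27.2966 per 10,000.
Pendle: 0.2040×42.8 + 0.2558×13.6 + 0.3016×13.7 + 0.2385×40.0 = 25.8846 per 10,000.
The crude rates (25.95 vs 26.69) would put Pendle higher, but that reflects its age composition; once standardized to a common age structure, Brenton has the higher underlying rate.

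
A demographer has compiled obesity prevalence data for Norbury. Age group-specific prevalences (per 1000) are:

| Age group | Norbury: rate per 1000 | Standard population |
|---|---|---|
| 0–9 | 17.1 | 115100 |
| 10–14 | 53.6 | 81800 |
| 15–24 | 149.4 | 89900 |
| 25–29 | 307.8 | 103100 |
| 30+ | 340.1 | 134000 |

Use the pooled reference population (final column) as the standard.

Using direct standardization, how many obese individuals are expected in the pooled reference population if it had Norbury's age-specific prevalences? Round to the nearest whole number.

97091

Expected obese individuals = Σ (standard pop × age-specific rate ÷ 1000)
= 115100×17.1/1000 + 81800×53.6/1000 + 89900×149.4/1000 + 103100×307.8/1000 + 134000×340.1/1000
= 1968.21 + 4384.48 + 13431.06 + 31734.18 + 45573.40 = 97091.33.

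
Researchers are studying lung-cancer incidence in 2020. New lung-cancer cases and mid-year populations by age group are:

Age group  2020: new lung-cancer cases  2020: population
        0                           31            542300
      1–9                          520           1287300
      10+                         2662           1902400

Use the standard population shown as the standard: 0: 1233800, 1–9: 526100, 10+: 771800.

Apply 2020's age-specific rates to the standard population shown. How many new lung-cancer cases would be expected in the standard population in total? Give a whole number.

1363

Age-specific rates per 100000 for 2020: 5.72, 40.39, 139.93.
Expected new lung-cancer cases = Σ (standard pop × age-specific rate ÷ 100000)
= 1233800×5.72/100000 + 526100×40.39/100000 + 771800×139.93/100000
= 70.53 + 212.52 + 1079.97 = 1363.01.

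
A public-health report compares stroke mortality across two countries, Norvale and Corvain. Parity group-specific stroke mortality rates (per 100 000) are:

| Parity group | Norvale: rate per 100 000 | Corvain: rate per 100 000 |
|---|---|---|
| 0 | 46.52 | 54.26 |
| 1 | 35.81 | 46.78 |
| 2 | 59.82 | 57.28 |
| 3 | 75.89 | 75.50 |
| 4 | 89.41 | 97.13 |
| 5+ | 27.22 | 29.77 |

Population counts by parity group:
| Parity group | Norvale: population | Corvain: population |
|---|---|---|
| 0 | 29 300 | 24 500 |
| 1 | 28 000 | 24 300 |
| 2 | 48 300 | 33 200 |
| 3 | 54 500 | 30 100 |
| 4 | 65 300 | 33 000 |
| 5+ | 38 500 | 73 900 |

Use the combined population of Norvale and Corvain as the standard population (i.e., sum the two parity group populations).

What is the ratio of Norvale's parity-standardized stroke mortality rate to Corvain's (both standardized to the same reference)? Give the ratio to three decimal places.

Combined standard total = 482 900; weights = 0.1114, 0.1083, 0.1688, 0.1752, 0.2036, 0.2328.
Norvale: 0.1114×46.52 + 0.1083×35.81 + 0.1688×59.82 + 0.1752×75.89 + 0.2036×89.41 + 0.2328×27.22 = 56.9886 per 100 000.
Corvain: 0.1114×54.26 + 0.1083×46.78 + 0.1688×57.28 + 0.1752×75.50 + 0.2036×97.13 + 0.2328×29.77 = 60.7070 per 100 000.
Ratio = 56.9886 ÷ 60.7070 = 0.93875.

0.939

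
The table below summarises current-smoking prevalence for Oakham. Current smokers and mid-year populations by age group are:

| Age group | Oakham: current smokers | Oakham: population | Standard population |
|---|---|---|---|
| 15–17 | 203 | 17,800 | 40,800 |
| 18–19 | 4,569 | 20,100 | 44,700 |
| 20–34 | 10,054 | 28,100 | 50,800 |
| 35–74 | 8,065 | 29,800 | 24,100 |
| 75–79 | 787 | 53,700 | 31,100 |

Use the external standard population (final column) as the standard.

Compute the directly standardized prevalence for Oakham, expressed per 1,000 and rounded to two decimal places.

186.84

Age-specific rates per 1,000 for Oakham: 11.404, 227.313, 357.794, 270.638, 14.655.
Standard total = 191,500; weights = 0.2131, 0.2334, 0.2653, 0.1258, 0.1624.
Standardized rate: 0.2131×11.404 + 0.2334×227.313 + 0.2653×357.794 + 0.1258×270.638 + 0.1624×14.655 = 186.8422 per 1,000.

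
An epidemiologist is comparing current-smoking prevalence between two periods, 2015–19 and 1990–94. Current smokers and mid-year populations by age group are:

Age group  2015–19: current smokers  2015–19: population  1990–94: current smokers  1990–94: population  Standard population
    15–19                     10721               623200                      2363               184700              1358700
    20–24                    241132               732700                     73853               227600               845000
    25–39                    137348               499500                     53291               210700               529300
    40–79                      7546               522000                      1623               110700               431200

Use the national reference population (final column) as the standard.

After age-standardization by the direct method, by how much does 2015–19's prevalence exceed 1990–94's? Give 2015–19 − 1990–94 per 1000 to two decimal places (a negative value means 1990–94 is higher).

6.79

Age-specific rates per 1000 for 2015–19: 17.203, 329.101, 274.971, 14.456.
For 1990–94: 12.794, 324.486, 252.924, 14.661.
Standard total = 3164200; weights = 0.4294, 0.2671, 0.1673, 0.1363.
2015–19: 0.4294×17.203 + 0.2671×329.101 + 0.1673×274.971 + 0.1363×14.456 = 143.2398 per 1000.
1990–94: 0.4294×12.794 + 0.2671×324.486 + 0.1673×252.924 + 0.1363×14.661 = 136.4540 per 1000.
Difference = 143.2398 − 136.4540 = 6.7858.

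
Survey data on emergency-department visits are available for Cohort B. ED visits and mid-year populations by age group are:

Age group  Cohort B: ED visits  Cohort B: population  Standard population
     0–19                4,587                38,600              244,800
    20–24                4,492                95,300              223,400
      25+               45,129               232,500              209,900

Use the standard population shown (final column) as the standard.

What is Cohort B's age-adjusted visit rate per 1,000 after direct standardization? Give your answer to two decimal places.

118.51

Age-specific rates per 1,000 for Cohort B: 118.834, 47.135, 194.103.
Standard total = 678,100; weights = 0.3610, 0.3294, 0.3095.
Standardized rate: 0.3610×118.834 + 0.3294×47.135 + 0.3095×194.103 = 118.5119 per 1,000.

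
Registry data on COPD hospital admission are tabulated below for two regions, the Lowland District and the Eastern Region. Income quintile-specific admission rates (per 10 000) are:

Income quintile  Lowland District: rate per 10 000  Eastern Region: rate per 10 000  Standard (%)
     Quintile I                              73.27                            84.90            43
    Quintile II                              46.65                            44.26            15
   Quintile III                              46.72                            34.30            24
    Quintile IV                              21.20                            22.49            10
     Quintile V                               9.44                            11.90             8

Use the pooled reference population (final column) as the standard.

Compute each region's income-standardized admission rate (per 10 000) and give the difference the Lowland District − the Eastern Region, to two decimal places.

Standard weights: 0.43, 0.15, 0.24, 0.10, 0.08.
The Lowland District: 0.4300×73.27 + 0.1500×46.65 + 0.2400×46.72 + 0.1000×21.20 + 0.0800×9.44 = 52.5916 per 10 000.
The Eastern Region: 0.4300×84.90 + 0.1500×44.26 + 0.2400×34.30 + 0.1000×22.49 + 0.0800×11.90 = 54.5790 per 10 000.
Difference = 52.5916 − 54.5790 = -1.9874.

-1.99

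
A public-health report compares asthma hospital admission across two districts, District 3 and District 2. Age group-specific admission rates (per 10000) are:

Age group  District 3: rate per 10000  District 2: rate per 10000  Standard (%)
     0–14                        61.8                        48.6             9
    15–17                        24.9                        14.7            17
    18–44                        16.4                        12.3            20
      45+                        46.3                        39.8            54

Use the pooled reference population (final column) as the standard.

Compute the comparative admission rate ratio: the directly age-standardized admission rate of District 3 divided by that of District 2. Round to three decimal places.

1.235

Standard weights: 0.09, 0.17, 0.20, 0.54.
District 3: 0.0900×61.8 + 0.1700×24.9 + 0.2000×16.4 + 0.5400×46.3 = 38.0770 per 10000.
District 2: 0.0900×48.6 + 0.1700×14.7 + 0.2000×12.3 + 0.5400×39.8 = 30.8250 per 10000.
Ratio = 38.0770 ÷ 30.8250 = 1.23526.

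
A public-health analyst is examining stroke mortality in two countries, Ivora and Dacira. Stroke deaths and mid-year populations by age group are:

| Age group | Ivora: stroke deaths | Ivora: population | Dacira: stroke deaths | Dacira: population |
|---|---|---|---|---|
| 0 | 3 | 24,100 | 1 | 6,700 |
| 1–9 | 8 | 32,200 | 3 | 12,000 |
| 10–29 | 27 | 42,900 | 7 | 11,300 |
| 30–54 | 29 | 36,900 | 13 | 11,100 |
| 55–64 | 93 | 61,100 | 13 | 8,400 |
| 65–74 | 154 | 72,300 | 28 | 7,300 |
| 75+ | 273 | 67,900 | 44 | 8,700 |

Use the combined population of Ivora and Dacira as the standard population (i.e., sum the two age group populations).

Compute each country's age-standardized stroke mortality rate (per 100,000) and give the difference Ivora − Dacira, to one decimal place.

-58.5

Age-specific rates per 100,000 for Ivora: 12.45, 24.84, 62.94, 78.59, 152.21, 213.00, 402.06.
For Dacira: 14.93, 25.00, 61.95, 117.12, 154.76, 383.56, 505.75.
Combined standard total = 402,900; weights = 0.0764, 0.1097, 0.1345, 0.1191, 0.1725, 0.1976, 0.1901.
Ivora: 0.0764×12.45 + 0.1097×24.84 + 0.1345×62.94 + 0.1191×78.59 + 0.1725×152.21 + 0.1976×213.00 + 0.1901×402.06 = 166.2857 per 100,000.
Dacira: 0.0764×14.93 + 0.1097×25.00 + 0.1345×61.95 + 0.1191×117.12 + 0.1725×154.76 + 0.1976×383.56 + 0.1901×505.75 = 224.7990 per 100,000.
Difference = 166.2857 − 224.7990 = -58.5134.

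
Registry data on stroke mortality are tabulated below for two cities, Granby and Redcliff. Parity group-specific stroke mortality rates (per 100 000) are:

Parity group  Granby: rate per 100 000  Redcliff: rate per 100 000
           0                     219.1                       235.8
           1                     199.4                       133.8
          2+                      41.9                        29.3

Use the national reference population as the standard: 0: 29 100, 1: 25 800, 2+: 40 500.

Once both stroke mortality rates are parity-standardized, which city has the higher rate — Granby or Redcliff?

Granby

Standard total = 95 400; weights = 0.3050, 0.2704, 0.4245.
Granby: 0.3050×219.1 + 0.2704×199.4 + 0.4245×41.9 = 138.5459 per 100 000.
Redcliff: 0.3050×235.8 + 0.2704×133.8 + 0.4245×29.3 = 120.5500 per 100 000.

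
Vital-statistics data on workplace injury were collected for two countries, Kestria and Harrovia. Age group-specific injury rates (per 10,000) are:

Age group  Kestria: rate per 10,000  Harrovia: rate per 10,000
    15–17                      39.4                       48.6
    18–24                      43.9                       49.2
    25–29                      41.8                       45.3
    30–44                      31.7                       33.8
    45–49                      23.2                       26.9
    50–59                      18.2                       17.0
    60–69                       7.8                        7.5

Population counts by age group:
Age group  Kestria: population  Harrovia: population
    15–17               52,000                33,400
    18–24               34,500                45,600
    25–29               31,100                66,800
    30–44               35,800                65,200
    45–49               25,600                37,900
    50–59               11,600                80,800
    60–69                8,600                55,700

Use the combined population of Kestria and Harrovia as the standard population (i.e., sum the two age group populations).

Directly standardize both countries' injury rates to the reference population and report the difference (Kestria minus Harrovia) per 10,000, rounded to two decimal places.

-3.20

Combined standard total = 584,600; weights = 0.1461, 0.1370, 0.1675, 0.1728, 0.1086, 0.1581, 0.1100.
Kestria: 0.1461×39.4 + 0.1370×43.9 + 0.1675×41.8 + 0.1728×31.7 + 0.1086×23.2 + 0.1581×18.2 + 0.1100×7.8 = 30.5020 per 10,000.
Harrovia: 0.1461×48.6 + 0.1370×49.2 + 0.1675×45.3 + 0.1728×33.8 + 0.1086×26.9 + 0.1581×17.0 + 0.1100×7.5 = 33.7004 per 10,000.
Difference = 30.5020 − 33.7004 = -3.1983.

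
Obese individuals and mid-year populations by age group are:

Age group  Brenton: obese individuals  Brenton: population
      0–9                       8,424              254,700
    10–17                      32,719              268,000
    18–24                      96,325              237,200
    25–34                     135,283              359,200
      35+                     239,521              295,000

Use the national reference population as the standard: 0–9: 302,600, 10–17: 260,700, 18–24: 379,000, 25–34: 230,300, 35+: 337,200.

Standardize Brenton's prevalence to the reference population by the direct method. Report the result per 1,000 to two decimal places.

Age-specific rates per 1,000 for Brenton: 33.074, 122.086, 406.092, 376.623, 811.936.
Standard total = 1,509,800; weights = 0.2004, 0.1727, 0.2510, 0.1525, 0.2233.
Standardized rate: 0.2004×33.074 + 0.1727×122.086 + 0.2510×406.092 + 0.1525×376.623 + 0.2233×811.936 = 368.4368 per 1,000.

368.44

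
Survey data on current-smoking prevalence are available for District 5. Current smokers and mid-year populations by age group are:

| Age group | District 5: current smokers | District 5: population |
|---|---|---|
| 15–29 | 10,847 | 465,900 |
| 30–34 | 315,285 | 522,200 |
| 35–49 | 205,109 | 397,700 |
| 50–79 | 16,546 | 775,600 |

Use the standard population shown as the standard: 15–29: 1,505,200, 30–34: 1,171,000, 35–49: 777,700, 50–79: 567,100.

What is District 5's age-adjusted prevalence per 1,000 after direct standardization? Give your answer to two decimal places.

Age-specific rates per 1,000 for District 5: 23.282, 603.763, 515.738, 21.333.
Standard total = 4,021,000; weights = 0.3743, 0.2912, 0.1934, 0.1410.
Standardized rate: 0.3743×23.282 + 0.2912×603.763 + 0.1934×515.738 + 0.1410×21.333 = 287.3011 per 1,000.

287.30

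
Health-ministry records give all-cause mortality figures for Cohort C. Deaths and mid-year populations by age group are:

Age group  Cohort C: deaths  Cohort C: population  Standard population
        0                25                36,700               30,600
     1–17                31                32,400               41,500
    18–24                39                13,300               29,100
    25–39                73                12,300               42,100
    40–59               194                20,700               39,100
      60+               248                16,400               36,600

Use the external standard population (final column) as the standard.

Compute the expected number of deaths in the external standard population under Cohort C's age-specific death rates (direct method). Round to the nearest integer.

1316

Age-specific rates per 1,000 for Cohort C: 0.681, 0.957, 2.932, 5.935, 9.372, 15.122.
Expected deaths = Σ (standard pop × age-specific rate ÷ 1,000)
= 30,600×0.681/1,000 + 41,500×0.957/1,000 + 29,100×2.932/1,000 + 42,100×5.935/1,000 + 39,100×9.372/1,000 + 36,600×15.122/1,000
= 20.84 + 39.71 + 85.33 + 249.86 + 366.44 + 553.46 = 1315.65.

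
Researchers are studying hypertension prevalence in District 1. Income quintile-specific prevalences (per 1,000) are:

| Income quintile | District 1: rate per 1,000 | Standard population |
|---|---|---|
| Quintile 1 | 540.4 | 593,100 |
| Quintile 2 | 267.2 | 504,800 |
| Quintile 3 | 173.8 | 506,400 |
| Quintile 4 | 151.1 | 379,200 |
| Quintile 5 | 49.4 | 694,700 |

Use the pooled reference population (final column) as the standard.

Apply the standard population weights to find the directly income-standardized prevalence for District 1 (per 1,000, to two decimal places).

Standard total = 2,678,200; weights = 0.2215, 0.1885, 0.1891, 0.1416, 0.2594.
Standardized rate: 0.2215×540.4 + 0.1885×267.2 + 0.1891×173.8 + 0.1416×151.1 + 0.2594×49.4 = 237.1075 per 1,000.

237.11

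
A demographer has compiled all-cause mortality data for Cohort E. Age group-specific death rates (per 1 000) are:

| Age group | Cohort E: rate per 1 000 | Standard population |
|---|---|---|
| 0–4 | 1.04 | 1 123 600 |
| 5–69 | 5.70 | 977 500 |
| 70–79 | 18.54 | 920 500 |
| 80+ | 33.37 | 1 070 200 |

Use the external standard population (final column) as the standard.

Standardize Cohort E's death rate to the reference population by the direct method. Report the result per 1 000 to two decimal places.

Standard total = 4 091 800; weights = 0.2746, 0.2389, 0.2250, 0.2615.
Standardized rate: 0.2746×1.04 + 0.2389×5.70 + 0.2250×18.54 + 0.2615×33.37 = 14.5459 per 1 000.

14.55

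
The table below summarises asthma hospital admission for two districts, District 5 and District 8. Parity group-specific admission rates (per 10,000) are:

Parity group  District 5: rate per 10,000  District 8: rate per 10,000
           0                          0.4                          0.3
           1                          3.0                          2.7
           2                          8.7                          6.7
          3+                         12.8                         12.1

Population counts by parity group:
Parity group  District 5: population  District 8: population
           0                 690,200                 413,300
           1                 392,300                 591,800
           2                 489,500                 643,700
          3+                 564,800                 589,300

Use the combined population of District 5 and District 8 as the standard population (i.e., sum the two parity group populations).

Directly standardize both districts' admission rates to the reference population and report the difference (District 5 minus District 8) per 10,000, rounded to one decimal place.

0.8

Combined standard total = 4,374,900; weights = 0.2522, 0.2249, 0.2590, 0.2638.
District 5: 0.2522×0.4 + 0.2249×3.0 + 0.2590×8.7 + 0.2638×12.8 = 6.4059 per 10,000.
District 8: 0.2522×0.3 + 0.2249×2.7 + 0.2590×6.7 + 0.2638×12.1 = 5.6105 per 10,000.
Difference = 6.4059 − 5.6105 = 0.7954.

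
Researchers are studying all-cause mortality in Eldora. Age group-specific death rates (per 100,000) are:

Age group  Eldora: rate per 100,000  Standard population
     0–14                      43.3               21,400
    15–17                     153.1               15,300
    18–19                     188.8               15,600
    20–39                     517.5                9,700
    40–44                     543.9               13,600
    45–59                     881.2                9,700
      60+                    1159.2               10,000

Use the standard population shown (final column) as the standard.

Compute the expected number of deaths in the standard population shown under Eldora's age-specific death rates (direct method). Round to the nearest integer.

Expected deaths = Σ (standard pop × age-specific rate ÷ 100,000)
= 21,400×43.3/100,000 + 15,300×153.1/100,000 + 15,600×188.8/100,000 + 9,700×517.5/100,000 + 13,600×543.9/100,000 + 9,700×881.2/100,000 + 10,000×1159.2/100,000
= 9.27 + 23.42 + 29.45 + 50.20 + 73.97 + 85.48 + 115.92 = 387.71.

388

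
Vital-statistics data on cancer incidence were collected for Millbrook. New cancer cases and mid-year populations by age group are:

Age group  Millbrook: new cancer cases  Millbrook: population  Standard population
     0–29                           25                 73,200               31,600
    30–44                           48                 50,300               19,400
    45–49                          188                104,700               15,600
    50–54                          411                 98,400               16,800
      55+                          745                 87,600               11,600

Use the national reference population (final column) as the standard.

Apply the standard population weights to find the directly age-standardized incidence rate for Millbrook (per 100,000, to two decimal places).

238.04

Age-specific rates per 100,000 for Millbrook: 34.15, 95.43, 179.56, 417.68, 850.46.
Standard total = 95,000; weights = 0.3326, 0.2042, 0.1642, 0.1768, 0.1221.
Standardized rate: 0.3326×34.15 + 0.2042×95.43 + 0.1642×179.56 + 0.1768×417.68 + 0.1221×850.46 = 238.0426 per 100,000.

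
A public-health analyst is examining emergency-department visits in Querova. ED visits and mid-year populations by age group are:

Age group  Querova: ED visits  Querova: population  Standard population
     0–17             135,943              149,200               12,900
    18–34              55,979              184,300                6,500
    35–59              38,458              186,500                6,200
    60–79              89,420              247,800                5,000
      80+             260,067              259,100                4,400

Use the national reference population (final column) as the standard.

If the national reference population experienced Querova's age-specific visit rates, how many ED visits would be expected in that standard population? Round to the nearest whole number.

21227

Age-specific rates per 1,000 for Querova: 911.146, 303.738, 206.209, 360.856, 1003.732.
Expected ED visits = Σ (standard pop × age-specific rate ÷ 1,000)
= 12,900×911.146/1,000 + 6,500×303.738/1,000 + 6,200×206.209/1,000 + 5,000×360.856/1,000 + 4,400×1003.732/1,000
= 11753.78 + 1974.30 + 1278.50 + 1804.28 + 4416.42 = 21227.28.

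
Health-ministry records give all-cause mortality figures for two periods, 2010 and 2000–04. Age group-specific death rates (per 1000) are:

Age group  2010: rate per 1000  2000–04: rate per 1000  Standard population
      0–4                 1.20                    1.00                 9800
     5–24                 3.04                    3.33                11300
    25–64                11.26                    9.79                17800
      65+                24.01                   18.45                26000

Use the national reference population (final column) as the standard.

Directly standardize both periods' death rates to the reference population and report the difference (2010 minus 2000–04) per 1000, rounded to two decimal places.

Standard total = 64900; weights = 0.1510, 0.1741, 0.2743, 0.4006.
2010: 0.1510×1.20 + 0.1741×3.04 + 0.2743×11.26 + 0.4006×24.01 = 13.4176 per 1000.
2000–04: 0.1510×1.00 + 0.1741×3.33 + 0.2743×9.79 + 0.4006×18.45 = 10.8073 per 1000.
Difference = 13.4176 − 10.8073 = 2.6103.

2.61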